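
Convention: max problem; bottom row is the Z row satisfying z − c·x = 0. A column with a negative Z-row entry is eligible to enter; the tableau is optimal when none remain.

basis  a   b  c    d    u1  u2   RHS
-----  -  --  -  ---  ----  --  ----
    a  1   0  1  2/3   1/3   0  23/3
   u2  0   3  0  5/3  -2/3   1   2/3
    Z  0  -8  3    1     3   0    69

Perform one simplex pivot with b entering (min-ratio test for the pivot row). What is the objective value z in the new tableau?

Ratio test on column b — row 1: entry 0 ≤ 0; row 2: (2/3)/3 = 2/9. Minimum is 2/9 at row 2 (u2 leaves); pivot element 3.
Pivot on row 2; the Z-row RHS becomes 69 − (-8)·(2/9) = 637/9.

637/9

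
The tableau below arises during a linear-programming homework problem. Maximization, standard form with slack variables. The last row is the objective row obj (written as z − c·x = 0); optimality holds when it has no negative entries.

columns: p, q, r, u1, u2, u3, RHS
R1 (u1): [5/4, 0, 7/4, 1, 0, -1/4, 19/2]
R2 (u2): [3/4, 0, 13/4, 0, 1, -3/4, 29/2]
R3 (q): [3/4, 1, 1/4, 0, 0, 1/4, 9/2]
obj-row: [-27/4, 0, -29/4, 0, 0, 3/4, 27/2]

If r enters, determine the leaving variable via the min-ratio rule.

Column r entries and ratios — u1: (19/2)/(7/4) = 38/7; u2: (29/2)/(13/4) = 58/13; q: (9/2)/(1/4) = 18.
Smallest ratio is 58/13 in the row of u2, so u2 leaves.

u2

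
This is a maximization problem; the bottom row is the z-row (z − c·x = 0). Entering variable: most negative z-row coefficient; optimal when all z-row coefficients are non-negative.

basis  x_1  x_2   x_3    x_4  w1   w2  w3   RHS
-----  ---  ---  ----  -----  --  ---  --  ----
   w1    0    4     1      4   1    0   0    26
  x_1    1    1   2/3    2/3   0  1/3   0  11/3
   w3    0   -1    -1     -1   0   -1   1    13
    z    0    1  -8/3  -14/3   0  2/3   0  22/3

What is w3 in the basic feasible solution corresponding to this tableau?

13

w3 is basic (row 3); its value is the RHS of that row, 13.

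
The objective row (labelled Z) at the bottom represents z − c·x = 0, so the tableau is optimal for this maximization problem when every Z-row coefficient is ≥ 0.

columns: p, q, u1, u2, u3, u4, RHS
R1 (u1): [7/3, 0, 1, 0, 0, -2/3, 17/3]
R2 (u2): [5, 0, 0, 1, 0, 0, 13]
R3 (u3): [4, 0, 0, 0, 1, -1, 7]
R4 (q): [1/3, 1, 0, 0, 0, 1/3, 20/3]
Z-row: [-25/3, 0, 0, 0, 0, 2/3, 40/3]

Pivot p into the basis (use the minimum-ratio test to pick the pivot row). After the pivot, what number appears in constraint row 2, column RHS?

17/4

Ratio test on column p — row 1: (17/3)/(7/3) = 17/7; row 2: 13/5 = 13/5; row 3: 7/4 = 7/4; row 4: (20/3)/(1/3) = 20. Minimum is 7/4 at row 3 (u3 leaves); pivot element 4.
Divide row 3 by 4; eliminate column p from the other rows.
Row 2 update in column RHS: 13 − 5·(7/4) = 17/4.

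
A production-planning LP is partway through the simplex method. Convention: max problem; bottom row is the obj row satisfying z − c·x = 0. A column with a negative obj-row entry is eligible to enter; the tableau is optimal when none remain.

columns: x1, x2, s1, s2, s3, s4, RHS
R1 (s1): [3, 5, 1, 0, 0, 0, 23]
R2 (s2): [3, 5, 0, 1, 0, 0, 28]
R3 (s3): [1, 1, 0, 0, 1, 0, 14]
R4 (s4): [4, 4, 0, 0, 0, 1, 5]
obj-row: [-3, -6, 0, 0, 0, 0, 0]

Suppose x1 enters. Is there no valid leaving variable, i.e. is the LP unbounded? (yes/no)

no

Column x1 has positive entries in row(s) 1, 2, 3, 4, so the ratio test bounds it — not unbounded.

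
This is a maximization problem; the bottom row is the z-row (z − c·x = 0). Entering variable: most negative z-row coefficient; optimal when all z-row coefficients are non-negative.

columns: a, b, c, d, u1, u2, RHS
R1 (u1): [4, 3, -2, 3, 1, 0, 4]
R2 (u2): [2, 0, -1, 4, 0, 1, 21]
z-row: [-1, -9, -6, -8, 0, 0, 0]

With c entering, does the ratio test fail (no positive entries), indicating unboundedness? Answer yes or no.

yes

Every constraint-row entry in column c is ≤ 0, so increasing c is unbounded.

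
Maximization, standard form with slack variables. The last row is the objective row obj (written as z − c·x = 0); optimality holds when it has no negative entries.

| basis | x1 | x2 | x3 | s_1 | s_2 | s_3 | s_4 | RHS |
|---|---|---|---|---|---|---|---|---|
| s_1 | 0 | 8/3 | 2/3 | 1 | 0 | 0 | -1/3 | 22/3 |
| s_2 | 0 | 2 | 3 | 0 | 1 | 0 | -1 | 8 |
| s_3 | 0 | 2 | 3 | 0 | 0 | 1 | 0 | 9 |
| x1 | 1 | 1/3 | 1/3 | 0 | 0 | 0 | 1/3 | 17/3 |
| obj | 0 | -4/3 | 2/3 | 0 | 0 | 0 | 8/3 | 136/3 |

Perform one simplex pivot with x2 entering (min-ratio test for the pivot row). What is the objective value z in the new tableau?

49

Ratio test on column x2 — row 1: (22/3)/(8/3) = 11/4; row 2: 8/2 = 4; row 3: 9/2 = 9/2; row 4: (17/3)/(1/3) = 17. Minimum is 11/4 at row 1 (s_1 leaves); pivot element 8/3.
Pivot on row 1; the obj-row RHS becomes 136/3 − (-4/3)·(11/4) = 49.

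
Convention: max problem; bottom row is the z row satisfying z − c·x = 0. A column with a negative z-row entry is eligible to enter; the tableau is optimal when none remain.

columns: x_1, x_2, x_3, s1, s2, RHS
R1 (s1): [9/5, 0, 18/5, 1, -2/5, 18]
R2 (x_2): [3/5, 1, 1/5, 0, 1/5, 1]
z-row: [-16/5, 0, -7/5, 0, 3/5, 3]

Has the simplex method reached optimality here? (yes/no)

The z-row has a negative entry -16/5 in column x_1, so it is not optimal.

no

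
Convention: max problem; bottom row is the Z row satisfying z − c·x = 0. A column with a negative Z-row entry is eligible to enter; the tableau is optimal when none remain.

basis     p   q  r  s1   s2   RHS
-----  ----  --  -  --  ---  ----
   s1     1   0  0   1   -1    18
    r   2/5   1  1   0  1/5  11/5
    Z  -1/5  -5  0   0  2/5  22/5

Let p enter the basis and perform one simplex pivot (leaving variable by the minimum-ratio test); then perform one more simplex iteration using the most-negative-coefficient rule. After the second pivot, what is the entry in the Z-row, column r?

Ratio test on column p — row 1: 18/1 = 18; row 2: (11/5)/(2/5) = 11/2. Minimum is 11/2 at row 2 (r leaves); pivot element 2/5.
Divide row 2 by 2/5; eliminate column p from the other rows.
Second iteration: most negative Z-row entry is -9/2 in column q, so q enters.
Ratio test on column q — row 1: entry -5/2 ≤ 0; row 2: (11/2)/(5/2) = 11/5. Minimum is 11/5 at row 2 (p leaves); pivot element 5/2.
Divide row 2 by 5/2; eliminate column q from the other rows.
After both pivots, the entry at the Z-row, column r is 5.

5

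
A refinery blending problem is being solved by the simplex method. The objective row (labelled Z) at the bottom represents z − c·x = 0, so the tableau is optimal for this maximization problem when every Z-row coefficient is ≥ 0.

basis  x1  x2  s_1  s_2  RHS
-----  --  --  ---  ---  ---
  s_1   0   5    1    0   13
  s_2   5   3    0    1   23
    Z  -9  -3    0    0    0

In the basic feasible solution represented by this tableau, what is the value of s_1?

13

s_1 is basic (row 1); its value is the RHS of that row, 13.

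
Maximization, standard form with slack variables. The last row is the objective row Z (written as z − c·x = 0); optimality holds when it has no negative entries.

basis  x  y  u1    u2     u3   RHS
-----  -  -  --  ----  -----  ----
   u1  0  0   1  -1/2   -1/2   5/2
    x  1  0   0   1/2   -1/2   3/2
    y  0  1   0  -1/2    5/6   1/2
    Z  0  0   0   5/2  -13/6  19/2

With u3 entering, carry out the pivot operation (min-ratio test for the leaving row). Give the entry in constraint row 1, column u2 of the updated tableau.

Ratio test on column u3 — row 1: entry -1/2 ≤ 0; row 2: entry -1/2 ≤ 0; row 3: (1/2)/(5/6) = 3/5. Minimum is 3/5 at row 3 (y leaves); pivot element 5/6.
Divide row 3 by 5/6; eliminate column u3 from the other rows.
Row 1 update in column u2: -1/2 − (-1/2)·(-3/5) = -4/5.

-4/5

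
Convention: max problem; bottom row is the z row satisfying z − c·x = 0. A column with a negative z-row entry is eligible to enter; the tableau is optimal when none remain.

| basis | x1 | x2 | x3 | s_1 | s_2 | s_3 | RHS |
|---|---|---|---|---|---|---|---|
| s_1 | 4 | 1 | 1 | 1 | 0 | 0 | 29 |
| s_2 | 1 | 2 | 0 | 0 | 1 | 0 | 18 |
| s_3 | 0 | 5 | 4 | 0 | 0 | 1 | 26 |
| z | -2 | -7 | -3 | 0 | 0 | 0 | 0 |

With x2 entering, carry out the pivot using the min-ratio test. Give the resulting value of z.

182/5

Ratio test on column x2 — row 1: 29/1 = 29; row 2: 18/2 = 9; row 3: 26/5 = 26/5. Minimum is 26/5 at row 3 (s_3 leaves); pivot element 5.
Pivot on row 3; the z-row RHS becomes 0 − (-7)·(26/5) = 182/5.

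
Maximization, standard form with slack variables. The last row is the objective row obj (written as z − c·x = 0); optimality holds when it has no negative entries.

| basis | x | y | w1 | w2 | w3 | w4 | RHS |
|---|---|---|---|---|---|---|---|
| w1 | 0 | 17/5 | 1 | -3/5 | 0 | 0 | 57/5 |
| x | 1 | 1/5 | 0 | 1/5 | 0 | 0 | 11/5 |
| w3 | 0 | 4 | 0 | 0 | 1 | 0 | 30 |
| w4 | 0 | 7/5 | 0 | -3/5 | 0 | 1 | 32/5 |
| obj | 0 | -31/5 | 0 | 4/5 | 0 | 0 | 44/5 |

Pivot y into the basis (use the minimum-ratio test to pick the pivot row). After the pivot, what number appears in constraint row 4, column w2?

-6/17

Ratio test on column y — row 1: (57/5)/(17/5) = 57/17; row 2: (11/5)/(1/5) = 11; row 3: 30/4 = 15/2; row 4: (32/5)/(7/5) = 32/7. Minimum is 57/17 at row 1 (w1 leaves); pivot element 17/5.
Divide row 1 by 17/5; eliminate column y from the other rows.
Row 4 update in column w2: -3/5 − (7/5)·(-3/17) = -6/17.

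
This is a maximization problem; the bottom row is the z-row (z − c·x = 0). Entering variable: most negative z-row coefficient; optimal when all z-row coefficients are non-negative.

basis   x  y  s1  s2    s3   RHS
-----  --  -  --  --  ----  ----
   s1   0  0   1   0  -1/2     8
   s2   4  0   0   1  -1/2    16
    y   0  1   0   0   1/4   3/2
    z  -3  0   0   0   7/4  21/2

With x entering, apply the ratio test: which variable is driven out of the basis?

s2

Column x entries and ratios — s1: 0 ≤ 0, skip; s2: 16/4 = 4; y: 0 ≤ 0, skip.
Smallest ratio is 4 in the row of s2, so s2 leaves.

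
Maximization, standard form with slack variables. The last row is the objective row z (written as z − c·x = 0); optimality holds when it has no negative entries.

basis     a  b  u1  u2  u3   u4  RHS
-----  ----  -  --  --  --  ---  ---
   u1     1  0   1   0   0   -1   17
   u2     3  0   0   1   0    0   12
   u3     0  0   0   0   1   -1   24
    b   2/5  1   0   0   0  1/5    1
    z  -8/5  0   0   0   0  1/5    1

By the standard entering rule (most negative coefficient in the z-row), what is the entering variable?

a

Negative z-row entries: a: -8/5.
The most negative is -8/5 in column a, so a enters.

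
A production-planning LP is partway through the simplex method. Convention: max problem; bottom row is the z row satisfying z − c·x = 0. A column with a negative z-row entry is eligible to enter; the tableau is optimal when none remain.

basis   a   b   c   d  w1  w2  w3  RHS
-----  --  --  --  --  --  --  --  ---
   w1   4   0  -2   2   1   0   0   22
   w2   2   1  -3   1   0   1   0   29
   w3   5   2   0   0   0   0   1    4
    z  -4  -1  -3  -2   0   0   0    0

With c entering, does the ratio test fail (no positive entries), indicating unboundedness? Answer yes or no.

Every constraint-row entry in column c is ≤ 0, so increasing c is unbounded.

yes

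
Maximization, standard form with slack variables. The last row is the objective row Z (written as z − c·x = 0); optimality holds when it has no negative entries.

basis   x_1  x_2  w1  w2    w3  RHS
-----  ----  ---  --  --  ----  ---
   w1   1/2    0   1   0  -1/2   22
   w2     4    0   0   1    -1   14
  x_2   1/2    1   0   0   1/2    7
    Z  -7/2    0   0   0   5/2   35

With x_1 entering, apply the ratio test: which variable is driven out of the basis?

Column x_1 entries and ratios — w1: 22/(1/2) = 44; w2: 14/4 = 7/2; x_2: 7/(1/2) = 14.
Smallest ratio is 7/2 in the row of w2, so w2 leaves.

w2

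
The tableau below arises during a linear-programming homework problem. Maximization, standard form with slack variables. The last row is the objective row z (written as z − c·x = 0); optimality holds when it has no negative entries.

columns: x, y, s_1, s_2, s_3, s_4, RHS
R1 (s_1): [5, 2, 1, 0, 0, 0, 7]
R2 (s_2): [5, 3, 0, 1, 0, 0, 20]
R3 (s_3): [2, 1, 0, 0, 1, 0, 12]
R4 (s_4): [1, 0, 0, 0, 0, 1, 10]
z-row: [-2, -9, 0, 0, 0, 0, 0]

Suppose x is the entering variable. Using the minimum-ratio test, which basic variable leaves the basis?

Column x entries and ratios — s_1: 7/5 = 7/5; s_2: 20/5 = 4; s_3: 12/2 = 6; s_4: 10/1 = 10.
Smallest ratio is 7/5 in the row of s_1, so s_1 leaves.

s_1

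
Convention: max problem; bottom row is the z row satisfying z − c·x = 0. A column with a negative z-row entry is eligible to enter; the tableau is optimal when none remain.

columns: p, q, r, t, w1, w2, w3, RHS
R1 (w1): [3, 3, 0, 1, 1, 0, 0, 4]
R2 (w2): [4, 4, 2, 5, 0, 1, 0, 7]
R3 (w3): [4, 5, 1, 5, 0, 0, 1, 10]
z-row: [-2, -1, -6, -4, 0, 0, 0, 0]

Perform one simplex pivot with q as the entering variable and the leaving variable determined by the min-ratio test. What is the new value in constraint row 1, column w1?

Ratio test on column q — row 1: 4/3 = 4/3; row 2: 7/4 = 7/4; row 3: 10/5 = 2. Minimum is 4/3 at row 1 (w1 leaves); pivot element 3.
Divide row 1 by 3; eliminate column q from the other rows.
In the new row 1, the w1 entry is the old entry divided by the pivot: 1/3 = 1/3.

1/3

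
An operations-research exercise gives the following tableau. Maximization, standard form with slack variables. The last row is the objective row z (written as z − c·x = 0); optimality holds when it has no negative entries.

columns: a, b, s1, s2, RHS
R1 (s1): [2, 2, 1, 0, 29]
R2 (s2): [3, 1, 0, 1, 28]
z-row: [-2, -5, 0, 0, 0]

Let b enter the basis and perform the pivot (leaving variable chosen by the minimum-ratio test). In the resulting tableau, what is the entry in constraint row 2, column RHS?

27/2

Ratio test on column b — row 1: 29/2 = 29/2; row 2: 28/1 = 28. Minimum is 29/2 at row 1 (s1 leaves); pivot element 2.
Divide row 1 by 2; eliminate column b from the other rows.
Row 2 update in column RHS: 28 − 1·(29/2) = 27/2.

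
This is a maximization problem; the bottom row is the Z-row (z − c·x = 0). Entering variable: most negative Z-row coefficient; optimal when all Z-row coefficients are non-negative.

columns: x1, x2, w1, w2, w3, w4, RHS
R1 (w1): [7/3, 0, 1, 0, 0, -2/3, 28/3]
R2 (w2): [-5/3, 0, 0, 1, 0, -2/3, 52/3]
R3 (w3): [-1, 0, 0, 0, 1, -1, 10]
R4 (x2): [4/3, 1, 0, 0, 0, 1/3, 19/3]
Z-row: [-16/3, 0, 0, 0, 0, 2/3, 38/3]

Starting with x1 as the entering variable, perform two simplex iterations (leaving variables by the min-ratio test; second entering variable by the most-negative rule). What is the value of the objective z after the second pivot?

Ratio test on column x1 — row 1: (28/3)/(7/3) = 4; row 2: entry -5/3 ≤ 0; row 3: entry -1 ≤ 0; row 4: (19/3)/(4/3) = 19/4. Minimum is 4 at row 1 (w1 leaves); pivot element 7/3.
Pivot on row 1; the Z-row RHS becomes 38/3 − (-16/3)·4 = 34.
Next entering variable (most negative Z-row entry -6/7): w4.
Ratio test on column w4 — row 1: entry -2/7 ≤ 0; row 2: entry -8/7 ≤ 0; row 3: entry -9/7 ≤ 0; row 4: 1/(5/7) = 7/5. Minimum is 7/5 at row 4 (x2 leaves); pivot element 5/7.
After the second pivot the Z-row RHS is 34 − (-6/7)·(7/5) = 176/5.

176/5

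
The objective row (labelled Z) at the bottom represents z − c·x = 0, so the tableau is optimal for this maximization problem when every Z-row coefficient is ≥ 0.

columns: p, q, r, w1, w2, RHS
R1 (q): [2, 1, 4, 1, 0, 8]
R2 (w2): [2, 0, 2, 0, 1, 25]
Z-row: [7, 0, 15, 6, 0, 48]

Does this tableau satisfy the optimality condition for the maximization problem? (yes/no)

Every Z-row coefficient is ≥ 0, so the tableau is optimal.

yes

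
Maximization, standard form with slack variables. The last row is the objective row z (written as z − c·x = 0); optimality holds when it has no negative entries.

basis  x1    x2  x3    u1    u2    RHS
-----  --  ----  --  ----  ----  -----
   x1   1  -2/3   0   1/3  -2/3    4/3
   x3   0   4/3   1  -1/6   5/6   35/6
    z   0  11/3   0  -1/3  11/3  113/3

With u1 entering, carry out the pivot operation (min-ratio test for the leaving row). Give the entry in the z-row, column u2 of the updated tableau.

3

Ratio test on column u1 — row 1: (4/3)/(1/3) = 4; row 2: entry -1/6 ≤ 0. Minimum is 4 at row 1 (x1 leaves); pivot element 1/3.
Divide row 1 by 1/3; eliminate column u1 from the other rows.
z-row update in column u2: 11/3 − (-1/3)·(-2) = 3.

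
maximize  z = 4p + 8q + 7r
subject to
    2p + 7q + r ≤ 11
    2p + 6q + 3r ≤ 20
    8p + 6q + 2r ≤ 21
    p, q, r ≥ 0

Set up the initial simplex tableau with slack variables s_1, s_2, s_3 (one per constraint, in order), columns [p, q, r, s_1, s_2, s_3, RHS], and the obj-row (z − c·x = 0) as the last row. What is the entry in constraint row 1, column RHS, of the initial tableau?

11

The RHS of constraint 1 is b_1 = 11.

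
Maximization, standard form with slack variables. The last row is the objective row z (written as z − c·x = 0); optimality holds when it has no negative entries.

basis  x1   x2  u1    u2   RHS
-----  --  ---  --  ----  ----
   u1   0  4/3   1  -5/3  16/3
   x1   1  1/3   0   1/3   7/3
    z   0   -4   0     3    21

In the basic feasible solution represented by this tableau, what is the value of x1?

x1 is basic (row 2); its value is the RHS of that row, 7/3.

7/3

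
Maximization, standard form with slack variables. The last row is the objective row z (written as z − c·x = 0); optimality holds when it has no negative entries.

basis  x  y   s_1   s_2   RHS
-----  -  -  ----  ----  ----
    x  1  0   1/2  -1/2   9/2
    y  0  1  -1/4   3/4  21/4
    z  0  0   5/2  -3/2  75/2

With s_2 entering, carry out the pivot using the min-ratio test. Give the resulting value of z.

48

Ratio test on column s_2 — row 1: entry -1/2 ≤ 0; row 2: (21/4)/(3/4) = 7. Minimum is 7 at row 2 (y leaves); pivot element 3/4.
Pivot on row 2; the z-row RHS becomes 75/2 − (-3/2)·7 = 48.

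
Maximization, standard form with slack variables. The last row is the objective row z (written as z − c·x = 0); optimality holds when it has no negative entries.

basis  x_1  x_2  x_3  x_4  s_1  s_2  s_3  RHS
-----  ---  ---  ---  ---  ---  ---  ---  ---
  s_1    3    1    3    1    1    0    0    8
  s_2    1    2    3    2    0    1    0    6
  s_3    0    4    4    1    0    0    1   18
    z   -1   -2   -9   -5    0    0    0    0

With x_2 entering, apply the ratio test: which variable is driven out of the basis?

Column x_2 entries and ratios — s_1: 8/1 = 8; s_2: 6/2 = 3; s_3: 18/4 = 9/2.
Smallest ratio is 3 in the row of s_2, so s_2 leaves.

s_2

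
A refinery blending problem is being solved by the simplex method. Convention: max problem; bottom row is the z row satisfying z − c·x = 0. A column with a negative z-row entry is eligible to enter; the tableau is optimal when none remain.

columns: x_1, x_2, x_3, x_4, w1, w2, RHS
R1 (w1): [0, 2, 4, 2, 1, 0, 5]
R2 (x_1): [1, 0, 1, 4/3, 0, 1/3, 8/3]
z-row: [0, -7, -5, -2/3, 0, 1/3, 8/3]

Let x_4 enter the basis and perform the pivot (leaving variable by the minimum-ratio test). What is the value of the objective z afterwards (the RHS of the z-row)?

4

Ratio test on column x_4 — row 1: 5/2 = 5/2; row 2: (8/3)/(4/3) = 2. Minimum is 2 at row 2 (x_1 leaves); pivot element 4/3.
Pivot on row 2; the z-row RHS becomes 8/3 − (-2/3)·2 = 4.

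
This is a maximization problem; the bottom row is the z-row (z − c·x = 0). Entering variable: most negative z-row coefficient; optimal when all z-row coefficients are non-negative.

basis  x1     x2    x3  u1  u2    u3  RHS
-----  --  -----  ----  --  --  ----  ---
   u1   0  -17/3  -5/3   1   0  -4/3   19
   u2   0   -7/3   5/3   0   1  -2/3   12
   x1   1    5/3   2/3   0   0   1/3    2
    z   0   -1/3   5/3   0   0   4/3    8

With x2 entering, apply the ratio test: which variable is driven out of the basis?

Column x2 entries and ratios — u1: -17/3 ≤ 0, skip; u2: -7/3 ≤ 0, skip; x1: 2/(5/3) = 6/5.
Smallest ratio is 6/5 in the row of x1, so x1 leaves.

x1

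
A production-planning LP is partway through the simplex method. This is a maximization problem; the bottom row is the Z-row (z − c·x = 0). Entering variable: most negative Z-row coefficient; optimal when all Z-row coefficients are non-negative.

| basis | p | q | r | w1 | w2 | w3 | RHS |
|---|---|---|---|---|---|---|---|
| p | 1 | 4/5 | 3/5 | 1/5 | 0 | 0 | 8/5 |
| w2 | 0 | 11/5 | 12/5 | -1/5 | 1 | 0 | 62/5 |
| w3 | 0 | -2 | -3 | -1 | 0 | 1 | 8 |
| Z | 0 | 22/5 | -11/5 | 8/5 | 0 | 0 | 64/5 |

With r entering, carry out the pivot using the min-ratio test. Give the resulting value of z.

Ratio test on column r — row 1: (8/5)/(3/5) = 8/3; row 2: (62/5)/(12/5) = 31/6; row 3: entry -3 ≤ 0. Minimum is 8/3 at row 1 (p leaves); pivot element 3/5.
Pivot on row 1; the Z-row RHS becomes 64/5 − (-11/5)·(8/3) = 56/3.

56/3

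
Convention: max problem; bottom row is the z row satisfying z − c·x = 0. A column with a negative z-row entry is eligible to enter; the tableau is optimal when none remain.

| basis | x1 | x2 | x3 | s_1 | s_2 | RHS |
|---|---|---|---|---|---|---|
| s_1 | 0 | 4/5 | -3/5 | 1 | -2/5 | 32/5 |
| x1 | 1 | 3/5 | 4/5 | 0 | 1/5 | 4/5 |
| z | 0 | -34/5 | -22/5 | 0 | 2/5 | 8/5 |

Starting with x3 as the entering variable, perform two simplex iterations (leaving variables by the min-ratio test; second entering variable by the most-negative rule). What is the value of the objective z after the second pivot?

Ratio test on column x3 — row 1: entry -3/5 ≤ 0; row 2: (4/5)/(4/5) = 1. Minimum is 1 at row 2 (x1 leaves); pivot element 4/5.
Pivot on row 2; the z-row RHS becomes 8/5 − (-22/5)·1 = 6.
Next entering variable (most negative z-row entry -7/2): x2.
Ratio test on column x2 — row 1: 7/(5/4) = 28/5; row 2: 1/(3/4) = 4/3. Minimum is 4/3 at row 2 (x3 leaves); pivot element 3/4.
After the second pivot the z-row RHS is 6 − (-7/2)·(4/3) = 32/3.

32/3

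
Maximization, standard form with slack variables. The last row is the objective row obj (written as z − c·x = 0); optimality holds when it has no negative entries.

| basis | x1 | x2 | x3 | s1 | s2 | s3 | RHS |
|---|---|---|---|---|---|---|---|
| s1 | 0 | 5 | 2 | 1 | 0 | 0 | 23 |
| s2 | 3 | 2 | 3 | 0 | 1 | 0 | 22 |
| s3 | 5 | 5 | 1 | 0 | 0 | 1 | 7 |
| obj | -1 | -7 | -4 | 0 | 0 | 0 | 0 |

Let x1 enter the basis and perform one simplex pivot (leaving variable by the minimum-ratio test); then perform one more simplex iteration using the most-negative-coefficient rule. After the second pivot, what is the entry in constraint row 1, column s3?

Ratio test on column x1 — row 1: entry 0 ≤ 0; row 2: 22/3 = 22/3; row 3: 7/5 = 7/5. Minimum is 7/5 at row 3 (s3 leaves); pivot element 5.
Divide row 3 by 5; eliminate column x1 from the other rows.
Second iteration: most negative obj-row entry is -6 in column x2, so x2 enters.
Ratio test on column x2 — row 1: 23/5 = 23/5; row 2: entry -1 ≤ 0; row 3: (7/5)/1 = 7/5. Minimum is 7/5 at row 3 (x1 leaves); pivot element 1.
Divide row 3 by 1; eliminate column x2 from the other rows.
After both pivots, the entry at constraint row 1, column s3 is -1.

-1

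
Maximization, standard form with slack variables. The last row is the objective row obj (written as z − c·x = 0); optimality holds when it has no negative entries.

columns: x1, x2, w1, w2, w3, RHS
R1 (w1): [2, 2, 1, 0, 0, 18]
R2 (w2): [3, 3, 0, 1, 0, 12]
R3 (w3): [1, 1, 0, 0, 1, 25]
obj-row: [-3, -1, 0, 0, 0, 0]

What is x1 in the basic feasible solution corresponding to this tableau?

0

x1 is not in the basis, so in the current basic feasible solution x1 = 0.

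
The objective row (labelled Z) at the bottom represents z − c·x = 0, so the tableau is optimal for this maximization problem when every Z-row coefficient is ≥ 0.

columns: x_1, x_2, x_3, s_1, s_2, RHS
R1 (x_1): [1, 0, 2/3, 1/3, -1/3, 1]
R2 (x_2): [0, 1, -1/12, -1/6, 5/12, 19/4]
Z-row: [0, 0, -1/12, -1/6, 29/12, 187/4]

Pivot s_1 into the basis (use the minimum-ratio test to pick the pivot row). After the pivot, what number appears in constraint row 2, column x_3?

1/4

Ratio test on column s_1 — row 1: 1/(1/3) = 3; row 2: entry -1/6 ≤ 0. Minimum is 3 at row 1 (x_1 leaves); pivot element 1/3.
Divide row 1 by 1/3; eliminate column s_1 from the other rows.
Row 2 update in column x_3: -1/12 − (-1/6)·2 = 1/4.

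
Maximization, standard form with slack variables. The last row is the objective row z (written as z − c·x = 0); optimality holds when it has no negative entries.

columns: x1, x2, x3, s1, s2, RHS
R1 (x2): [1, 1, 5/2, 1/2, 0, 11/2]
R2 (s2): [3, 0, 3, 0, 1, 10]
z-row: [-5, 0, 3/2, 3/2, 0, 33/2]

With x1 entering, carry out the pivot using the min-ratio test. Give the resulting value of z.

199/6

Ratio test on column x1 — row 1: (11/2)/1 = 11/2; row 2: 10/3 = 10/3. Minimum is 10/3 at row 2 (s2 leaves); pivot element 3.
Pivot on row 2; the z-row RHS becomes 33/2 − (-5)·(10/3) = 199/6.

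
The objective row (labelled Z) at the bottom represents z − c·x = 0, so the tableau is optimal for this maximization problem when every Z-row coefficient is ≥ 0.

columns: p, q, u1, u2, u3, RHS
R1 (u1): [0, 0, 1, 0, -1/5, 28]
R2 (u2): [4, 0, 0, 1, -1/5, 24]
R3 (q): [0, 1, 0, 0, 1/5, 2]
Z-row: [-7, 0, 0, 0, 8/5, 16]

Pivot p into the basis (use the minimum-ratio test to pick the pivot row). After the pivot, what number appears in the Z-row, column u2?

Ratio test on column p — row 1: entry 0 ≤ 0; row 2: 24/4 = 6; row 3: entry 0 ≤ 0. Minimum is 6 at row 2 (u2 leaves); pivot element 4.
Divide row 2 by 4; eliminate column p from the other rows.
Z-row update in column u2: 0 − (-7)·(1/4) = 7/4.

7/4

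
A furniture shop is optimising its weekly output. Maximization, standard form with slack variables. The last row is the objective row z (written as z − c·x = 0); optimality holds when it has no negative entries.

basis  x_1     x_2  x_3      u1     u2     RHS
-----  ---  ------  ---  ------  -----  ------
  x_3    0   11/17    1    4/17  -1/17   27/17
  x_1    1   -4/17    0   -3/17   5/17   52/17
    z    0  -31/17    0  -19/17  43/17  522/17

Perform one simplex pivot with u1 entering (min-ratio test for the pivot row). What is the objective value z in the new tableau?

153/4

Ratio test on column u1 — row 1: (27/17)/(4/17) = 27/4; row 2: entry -3/17 ≤ 0. Minimum is 27/4 at row 1 (x_3 leaves); pivot element 4/17.
Pivot on row 1; the z-row RHS becomes 522/17 − (-19/17)·(27/4) = 153/4.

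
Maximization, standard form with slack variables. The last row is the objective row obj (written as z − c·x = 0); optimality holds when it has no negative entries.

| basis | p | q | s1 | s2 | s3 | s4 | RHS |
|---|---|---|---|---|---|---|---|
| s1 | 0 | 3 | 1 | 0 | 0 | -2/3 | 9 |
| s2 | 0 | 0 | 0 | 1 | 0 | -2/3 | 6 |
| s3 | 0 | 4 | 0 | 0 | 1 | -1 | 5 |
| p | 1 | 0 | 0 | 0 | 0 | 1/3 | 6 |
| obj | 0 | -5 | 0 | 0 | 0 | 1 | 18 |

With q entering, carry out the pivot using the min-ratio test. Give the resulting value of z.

Ratio test on column q — row 1: 9/3 = 3; row 2: entry 0 ≤ 0; row 3: 5/4 = 5/4; row 4: entry 0 ≤ 0. Minimum is 5/4 at row 3 (s3 leaves); pivot element 4.
Pivot on row 3; the obj-row RHS becomes 18 − (-5)·(5/4) = 97/4.

97/4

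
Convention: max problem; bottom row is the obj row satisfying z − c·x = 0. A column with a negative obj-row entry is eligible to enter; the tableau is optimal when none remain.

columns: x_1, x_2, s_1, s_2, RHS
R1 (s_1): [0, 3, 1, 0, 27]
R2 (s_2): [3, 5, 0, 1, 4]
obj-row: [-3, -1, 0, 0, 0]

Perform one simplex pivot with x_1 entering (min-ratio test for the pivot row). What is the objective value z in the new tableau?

4

Ratio test on column x_1 — row 1: entry 0 ≤ 0; row 2: 4/3 = 4/3. Minimum is 4/3 at row 2 (s_2 leaves); pivot element 3.
Pivot on row 2; the obj-row RHS becomes 0 − (-3)·(4/3) = 4.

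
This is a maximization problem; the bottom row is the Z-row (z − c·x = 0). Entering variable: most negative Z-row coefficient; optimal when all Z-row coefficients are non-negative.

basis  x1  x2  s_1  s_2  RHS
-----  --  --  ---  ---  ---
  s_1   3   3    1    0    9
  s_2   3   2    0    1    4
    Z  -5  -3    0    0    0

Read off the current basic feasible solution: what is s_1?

s_1 is basic (row 1); its value is the RHS of that row, 9.

9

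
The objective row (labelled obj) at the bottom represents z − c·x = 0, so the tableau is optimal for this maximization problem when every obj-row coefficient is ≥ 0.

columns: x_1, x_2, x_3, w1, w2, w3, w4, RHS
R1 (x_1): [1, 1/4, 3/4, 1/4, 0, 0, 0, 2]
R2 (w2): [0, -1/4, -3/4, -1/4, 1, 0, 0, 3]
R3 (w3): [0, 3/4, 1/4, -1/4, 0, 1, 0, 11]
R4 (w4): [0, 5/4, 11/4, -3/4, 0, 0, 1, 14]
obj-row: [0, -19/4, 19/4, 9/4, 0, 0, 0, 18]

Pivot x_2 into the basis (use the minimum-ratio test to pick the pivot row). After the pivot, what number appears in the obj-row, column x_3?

Ratio test on column x_2 — row 1: 2/(1/4) = 8; row 2: entry -1/4 ≤ 0; row 3: 11/(3/4) = 44/3; row 4: 14/(5/4) = 56/5. Minimum is 8 at row 1 (x_1 leaves); pivot element 1/4.
Divide row 1 by 1/4; eliminate column x_2 from the other rows.
obj-row update in column x_3: 19/4 − (-19/4)·3 = 19.

19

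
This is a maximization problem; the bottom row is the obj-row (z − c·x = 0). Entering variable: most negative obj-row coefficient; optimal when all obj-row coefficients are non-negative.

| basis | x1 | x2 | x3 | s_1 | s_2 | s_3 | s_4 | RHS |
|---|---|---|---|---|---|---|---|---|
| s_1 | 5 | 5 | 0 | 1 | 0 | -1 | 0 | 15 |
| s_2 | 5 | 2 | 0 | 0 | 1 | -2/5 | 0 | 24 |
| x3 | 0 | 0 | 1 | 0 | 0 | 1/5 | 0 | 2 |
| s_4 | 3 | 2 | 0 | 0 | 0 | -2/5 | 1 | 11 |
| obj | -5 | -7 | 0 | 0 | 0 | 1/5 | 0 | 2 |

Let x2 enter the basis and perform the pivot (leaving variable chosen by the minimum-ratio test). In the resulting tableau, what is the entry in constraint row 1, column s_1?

1/5

Ratio test on column x2 — row 1: 15/5 = 3; row 2: 24/2 = 12; row 3: entry 0 ≤ 0; row 4: 11/2 = 11/2. Minimum is 3 at row 1 (s_1 leaves); pivot element 5.
Divide row 1 by 5; eliminate column x2 from the other rows.
In the new row 1, the s_1 entry is the old entry divided by the pivot: 1/5 = 1/5.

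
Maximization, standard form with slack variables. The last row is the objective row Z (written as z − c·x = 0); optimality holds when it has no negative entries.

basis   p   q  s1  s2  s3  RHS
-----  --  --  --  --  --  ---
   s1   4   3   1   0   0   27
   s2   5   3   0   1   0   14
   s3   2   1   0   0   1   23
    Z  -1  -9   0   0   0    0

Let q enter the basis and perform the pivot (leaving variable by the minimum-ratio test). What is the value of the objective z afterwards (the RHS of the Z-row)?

Ratio test on column q — row 1: 27/3 = 9; row 2: 14/3 = 14/3; row 3: 23/1 = 23. Minimum is 14/3 at row 2 (s2 leaves); pivot element 3.
Pivot on row 2; the Z-row RHS becomes 0 − (-9)·(14/3) = 42.

42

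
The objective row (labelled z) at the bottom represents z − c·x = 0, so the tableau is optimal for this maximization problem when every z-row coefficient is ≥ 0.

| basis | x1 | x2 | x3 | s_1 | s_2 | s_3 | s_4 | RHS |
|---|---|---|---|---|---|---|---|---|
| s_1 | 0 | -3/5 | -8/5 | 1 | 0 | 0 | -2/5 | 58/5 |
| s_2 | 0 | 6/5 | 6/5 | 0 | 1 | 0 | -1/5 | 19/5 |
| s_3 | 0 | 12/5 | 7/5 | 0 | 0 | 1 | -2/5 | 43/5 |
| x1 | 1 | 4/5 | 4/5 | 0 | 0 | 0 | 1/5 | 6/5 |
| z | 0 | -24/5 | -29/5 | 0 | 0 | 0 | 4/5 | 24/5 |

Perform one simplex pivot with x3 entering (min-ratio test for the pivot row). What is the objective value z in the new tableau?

27/2

Ratio test on column x3 — row 1: entry -8/5 ≤ 0; row 2: (19/5)/(6/5) = 19/6; row 3: (43/5)/(7/5) = 43/7; row 4: (6/5)/(4/5) = 3/2. Minimum is 3/2 at row 4 (x1 leaves); pivot element 4/5.
Pivot on row 4; the z-row RHS becomes 24/5 − (-29/5)·(3/2) = 27/2.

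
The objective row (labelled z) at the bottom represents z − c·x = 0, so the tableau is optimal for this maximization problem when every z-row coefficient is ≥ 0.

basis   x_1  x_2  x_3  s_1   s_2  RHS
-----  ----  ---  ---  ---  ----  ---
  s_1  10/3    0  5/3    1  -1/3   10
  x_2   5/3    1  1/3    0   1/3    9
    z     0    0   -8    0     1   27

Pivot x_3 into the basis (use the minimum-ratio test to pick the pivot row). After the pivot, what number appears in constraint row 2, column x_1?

Ratio test on column x_3 — row 1: 10/(5/3) = 6; row 2: 9/(1/3) = 27. Minimum is 6 at row 1 (s_1 leaves); pivot element 5/3.
Divide row 1 by 5/3; eliminate column x_3 from the other rows.
Row 2 update in column x_1: 5/3 − (1/3)·2 = 1.

1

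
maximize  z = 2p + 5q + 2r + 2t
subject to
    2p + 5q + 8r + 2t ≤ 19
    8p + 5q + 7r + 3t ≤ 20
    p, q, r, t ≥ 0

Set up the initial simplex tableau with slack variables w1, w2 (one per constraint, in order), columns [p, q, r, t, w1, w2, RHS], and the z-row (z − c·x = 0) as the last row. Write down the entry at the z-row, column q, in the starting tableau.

The z-row carries the negated objective coefficients: the q entry is -5.

-5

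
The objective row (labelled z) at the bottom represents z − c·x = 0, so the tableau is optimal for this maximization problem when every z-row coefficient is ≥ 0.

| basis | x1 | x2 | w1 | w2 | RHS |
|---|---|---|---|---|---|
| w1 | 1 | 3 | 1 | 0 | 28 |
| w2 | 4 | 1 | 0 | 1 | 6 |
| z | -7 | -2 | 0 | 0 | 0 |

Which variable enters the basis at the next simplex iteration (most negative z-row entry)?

Negative z-row entries: x1: -7, x2: -2.
The most negative is -7 in column x1, so x1 enters.

x1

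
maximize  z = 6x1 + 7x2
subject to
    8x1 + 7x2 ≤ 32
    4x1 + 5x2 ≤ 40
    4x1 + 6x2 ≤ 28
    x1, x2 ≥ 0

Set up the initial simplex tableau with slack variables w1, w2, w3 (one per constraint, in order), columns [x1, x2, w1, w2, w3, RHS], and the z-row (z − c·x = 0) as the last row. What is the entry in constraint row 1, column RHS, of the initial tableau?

The RHS of constraint 1 is b_1 = 32.

32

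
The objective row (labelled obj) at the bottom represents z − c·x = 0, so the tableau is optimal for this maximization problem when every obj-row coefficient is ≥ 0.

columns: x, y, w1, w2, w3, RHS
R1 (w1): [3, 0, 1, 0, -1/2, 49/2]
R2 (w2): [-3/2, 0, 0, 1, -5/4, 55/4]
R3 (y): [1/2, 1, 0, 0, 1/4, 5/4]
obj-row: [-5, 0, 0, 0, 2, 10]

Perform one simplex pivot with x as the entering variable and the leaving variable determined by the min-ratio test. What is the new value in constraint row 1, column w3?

Ratio test on column x — row 1: (49/2)/3 = 49/6; row 2: entry -3/2 ≤ 0; row 3: (5/4)/(1/2) = 5/2. Minimum is 5/2 at row 3 (y leaves); pivot element 1/2.
Divide row 3 by 1/2; eliminate column x from the other rows.
Row 1 update in column w3: -1/2 − 3·(1/2) = -2.

-2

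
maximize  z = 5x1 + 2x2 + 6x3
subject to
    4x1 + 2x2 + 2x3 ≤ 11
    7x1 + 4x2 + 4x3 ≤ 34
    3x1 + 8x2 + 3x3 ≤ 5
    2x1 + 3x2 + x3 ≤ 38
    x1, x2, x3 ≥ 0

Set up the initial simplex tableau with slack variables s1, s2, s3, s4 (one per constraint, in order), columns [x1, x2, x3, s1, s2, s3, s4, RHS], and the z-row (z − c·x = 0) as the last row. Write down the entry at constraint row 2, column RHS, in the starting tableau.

34

The RHS of constraint 2 is b_2 = 34.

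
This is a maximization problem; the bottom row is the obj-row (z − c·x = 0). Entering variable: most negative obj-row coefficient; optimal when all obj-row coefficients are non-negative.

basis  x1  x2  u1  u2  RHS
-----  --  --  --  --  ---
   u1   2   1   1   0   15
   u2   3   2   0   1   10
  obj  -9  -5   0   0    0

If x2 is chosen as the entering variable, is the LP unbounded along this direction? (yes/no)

Column x2 has positive entries in row(s) 1, 2, so the ratio test bounds it — not unbounded.

no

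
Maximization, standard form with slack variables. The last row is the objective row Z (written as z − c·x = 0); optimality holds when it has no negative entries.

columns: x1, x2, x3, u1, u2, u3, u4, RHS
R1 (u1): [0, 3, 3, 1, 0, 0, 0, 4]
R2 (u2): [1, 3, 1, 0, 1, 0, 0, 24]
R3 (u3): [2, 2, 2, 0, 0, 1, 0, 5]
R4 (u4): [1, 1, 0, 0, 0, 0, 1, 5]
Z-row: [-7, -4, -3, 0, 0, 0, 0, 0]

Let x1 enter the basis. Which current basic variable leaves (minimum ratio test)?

u3

Column x1 entries and ratios — u1: 0 ≤ 0, skip; u2: 24/1 = 24; u3: 5/2 = 5/2; u4: 5/1 = 5.
Smallest ratio is 5/2 in the row of u3, so u3 leaves.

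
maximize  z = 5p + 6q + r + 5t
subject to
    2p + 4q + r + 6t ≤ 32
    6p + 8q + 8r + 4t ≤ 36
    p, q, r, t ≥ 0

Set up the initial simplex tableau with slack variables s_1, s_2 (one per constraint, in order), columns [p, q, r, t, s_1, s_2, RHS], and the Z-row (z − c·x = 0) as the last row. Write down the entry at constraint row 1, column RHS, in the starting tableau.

The RHS of constraint 1 is b_1 = 32.

32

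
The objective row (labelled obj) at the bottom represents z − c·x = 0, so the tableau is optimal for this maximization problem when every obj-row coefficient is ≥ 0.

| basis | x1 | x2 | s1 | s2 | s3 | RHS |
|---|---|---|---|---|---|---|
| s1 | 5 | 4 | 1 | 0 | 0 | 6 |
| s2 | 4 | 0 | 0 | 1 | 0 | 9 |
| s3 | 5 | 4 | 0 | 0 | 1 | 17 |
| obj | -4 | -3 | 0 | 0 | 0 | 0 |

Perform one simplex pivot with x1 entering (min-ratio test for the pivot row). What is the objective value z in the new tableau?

Ratio test on column x1 — row 1: 6/5 = 6/5; row 2: 9/4 = 9/4; row 3: 17/5 = 17/5. Minimum is 6/5 at row 1 (s1 leaves); pivot element 5.
Pivot on row 1; the obj-row RHS becomes 0 − (-4)·(6/5) = 24/5.

24/5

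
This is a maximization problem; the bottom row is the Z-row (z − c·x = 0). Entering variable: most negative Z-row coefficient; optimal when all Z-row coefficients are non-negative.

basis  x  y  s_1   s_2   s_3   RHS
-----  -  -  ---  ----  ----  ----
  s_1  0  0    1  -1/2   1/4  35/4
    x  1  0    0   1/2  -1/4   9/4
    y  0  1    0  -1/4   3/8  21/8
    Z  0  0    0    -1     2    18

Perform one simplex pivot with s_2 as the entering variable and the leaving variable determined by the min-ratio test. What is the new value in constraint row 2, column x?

2

Ratio test on column s_2 — row 1: entry -1/2 ≤ 0; row 2: (9/4)/(1/2) = 9/2; row 3: entry -1/4 ≤ 0. Minimum is 9/2 at row 2 (x leaves); pivot element 1/2.
Divide row 2 by 1/2; eliminate column s_2 from the other rows.
In the new row 2, the x entry is the old entry divided by the pivot: 1/(1/2) = 2.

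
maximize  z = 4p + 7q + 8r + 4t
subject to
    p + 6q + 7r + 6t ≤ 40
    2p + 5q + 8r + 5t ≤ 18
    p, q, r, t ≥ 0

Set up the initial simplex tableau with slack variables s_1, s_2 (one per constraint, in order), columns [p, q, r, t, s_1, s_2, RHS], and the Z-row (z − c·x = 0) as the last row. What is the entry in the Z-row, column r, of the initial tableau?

-8

The Z-row carries the negated objective coefficients: the r entry is -8.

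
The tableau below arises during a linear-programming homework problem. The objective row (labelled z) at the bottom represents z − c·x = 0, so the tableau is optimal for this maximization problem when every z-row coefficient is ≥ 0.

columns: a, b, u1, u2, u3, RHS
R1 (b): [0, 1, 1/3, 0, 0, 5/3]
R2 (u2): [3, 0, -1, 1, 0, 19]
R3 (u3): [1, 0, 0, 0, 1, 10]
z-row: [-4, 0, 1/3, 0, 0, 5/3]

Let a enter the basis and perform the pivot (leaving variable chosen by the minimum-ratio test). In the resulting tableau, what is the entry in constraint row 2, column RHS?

19/3

Ratio test on column a — row 1: entry 0 ≤ 0; row 2: 19/3 = 19/3; row 3: 10/1 = 10. Minimum is 19/3 at row 2 (u2 leaves); pivot element 3.
Divide row 2 by 3; eliminate column a from the other rows.
In the new row 2, the RHS entry is the old entry divided by the pivot: 19/3 = 19/3.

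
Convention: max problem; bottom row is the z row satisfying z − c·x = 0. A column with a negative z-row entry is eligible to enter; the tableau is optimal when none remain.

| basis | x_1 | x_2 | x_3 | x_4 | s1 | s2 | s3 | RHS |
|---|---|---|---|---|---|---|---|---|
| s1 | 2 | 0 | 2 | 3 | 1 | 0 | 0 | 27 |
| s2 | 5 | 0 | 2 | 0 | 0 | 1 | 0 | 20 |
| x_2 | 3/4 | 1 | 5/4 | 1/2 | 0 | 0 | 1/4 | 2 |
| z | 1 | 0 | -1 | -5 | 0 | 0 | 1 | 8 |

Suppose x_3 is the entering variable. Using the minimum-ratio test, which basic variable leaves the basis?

Column x_3 entries and ratios — s1: 27/2 = 27/2; s2: 20/2 = 10; x_2: 2/(5/4) = 8/5.
Smallest ratio is 8/5 in the row of x_2, so x_2 leaves.

x_2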